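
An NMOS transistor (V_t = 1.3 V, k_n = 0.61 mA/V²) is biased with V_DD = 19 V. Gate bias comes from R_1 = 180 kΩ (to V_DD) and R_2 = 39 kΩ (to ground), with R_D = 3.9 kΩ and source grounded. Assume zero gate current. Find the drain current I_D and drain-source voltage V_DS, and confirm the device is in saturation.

V_G = V_DD·R_2/(R_1+R_2) = 19×39/219 = 3.38 V. With the source grounded, V_GS = V_G = 3.38 V.
Assume saturation: I_D = (k_n/2)(V_GS − V_t)² = (0.61/2)×(3.38 − 1.3)² = 0.305×2.08² = 1.32 mA.
V_DS = V_DD − I_D·R_D = 19 − 1.32×3.9 = 13.8 V.
Saturation requires V_DS ≥ V_GS − V_t = 2.08 V; 13.8 ≥ 2.08 ✓.

I_D ≈ 1.3 mA, V_DS ≈ 14 V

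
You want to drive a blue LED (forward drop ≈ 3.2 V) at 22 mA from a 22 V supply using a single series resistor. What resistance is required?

R ≈ 0.85 kΩ

The resistor drops V_S − V_D = 22 − 3.2 = 18.8 V at 22 mA.
R = 18.8 V / 22 mA = 0.855 kΩ.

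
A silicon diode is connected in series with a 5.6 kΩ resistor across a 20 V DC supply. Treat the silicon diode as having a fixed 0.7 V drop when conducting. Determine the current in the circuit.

I ≈ 3.4 mA

KVL around the loop: 20 = V_D + I·R = 0.7 + I × 5.6 kΩ.
So I = (20 − 0.7) / 5.6 kΩ = 19.3 / 5.6 = 3.45 mA.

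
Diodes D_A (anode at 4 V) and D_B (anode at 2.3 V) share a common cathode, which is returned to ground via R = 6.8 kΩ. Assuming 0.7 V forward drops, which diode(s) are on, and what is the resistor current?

Assume both conduct. Then node N would need to be at both 4−0.7 = 3.3 V and 2.3−0.7 = 1.6 V, which is impossible.
Assume only D_A conducts: V_N = 4 − 0.7 = 3.3 V, so I_R = 3.3/6.8 = 0.485 mA.
Check D_B: its anode-to-cathode voltage is 2.3 − 3.3 = -1 V < 0.7 V, so it is off. The assumption is consistent.

Only D_A conducts; I_R ≈ 0.49 mA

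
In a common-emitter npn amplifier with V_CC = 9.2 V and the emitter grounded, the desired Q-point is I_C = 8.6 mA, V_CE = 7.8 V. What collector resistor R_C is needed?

Collector loop: V_CC = I_C·R_C + V_CE.
R_C = (V_CC − V_CE)/I_C = (9.2 − 7.8)/8.6 = 0.163 kΩ.

R_C ≈ 0.16 kΩ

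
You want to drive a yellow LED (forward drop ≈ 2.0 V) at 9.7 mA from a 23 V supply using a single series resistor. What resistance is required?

R ≈ 2.2 kΩ

The resistor drops V_S − V_D = 23 − 2.0 = 21 V at 9.7 mA.
R = 21 V / 9.7 mA = 2.16 kΩ.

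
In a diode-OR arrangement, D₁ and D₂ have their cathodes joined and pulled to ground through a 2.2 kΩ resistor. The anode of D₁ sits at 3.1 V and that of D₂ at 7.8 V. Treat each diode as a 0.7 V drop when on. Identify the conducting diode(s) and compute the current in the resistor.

Assume both conduct. Then node N would need to be at both 3.1−0.7 = 2.4 V and 7.8−0.7 = 7.1 V, which is impossible.
Assume only D₂ conducts: V_N = 7.8 − 0.7 = 7.1 V, so I_R = 7.1/2.2 = 3.23 mA.
Check D₁: its anode-to-cathode voltage is 3.1 − 7.1 = -4 V < 0.7 V, so it is off. The assumption is consistent.

Only D₂ conducts; I_R ≈ 3.2 mA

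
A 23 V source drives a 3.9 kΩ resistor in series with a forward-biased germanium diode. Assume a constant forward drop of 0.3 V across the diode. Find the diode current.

KVL around the loop: 23 = V_D + I·R = 0.3 + I × 3.9 kΩ.
So I = (23 − 0.3) / 3.9 kΩ = 22.7 / 3.9 = 5.82 mA.

I ≈ 5.8 mA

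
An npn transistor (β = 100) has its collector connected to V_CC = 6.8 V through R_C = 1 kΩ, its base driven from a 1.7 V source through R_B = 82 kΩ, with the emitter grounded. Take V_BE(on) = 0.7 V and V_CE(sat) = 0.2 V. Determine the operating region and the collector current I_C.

Assume active. Base-emitter loop: I_B = (V_BB − V_BE)/R_B = (1.7 − 0.7)/82 = 0.0122 mA.
I_C = β·I_B = 100×0.0122 = 1.22 mA.
V_CE = V_CC − I_C·R_C = 6.8 − 1.22×1 = 5.58 V > V_CE(sat), so the active-region assumption holds.

active; I_C ≈ 1.2 mA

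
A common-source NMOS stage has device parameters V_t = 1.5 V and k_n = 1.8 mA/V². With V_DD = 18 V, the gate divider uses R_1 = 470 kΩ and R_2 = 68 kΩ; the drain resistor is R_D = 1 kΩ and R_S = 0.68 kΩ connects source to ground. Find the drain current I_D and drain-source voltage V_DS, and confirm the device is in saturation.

I_D ≈ 0.3 mA, V_DS ≈ 18 V

V_G = V_DD·R_2/(R_1+R_2) = 18×68/538 = 2.28 V.
Assume saturation: I_D = (k_n/2)(V_GS − V_t)² with V_GS = V_G − I_D·R_S = 2.28 − 0.68·I_D.
Substituting gives 0.416·I_D² − 1.95·I_D + 0.541 = 0, with roots I_D = 0.296 or 4.39 mA.
The root I_D = 4.39 mA gives V_GS = -0.708 V ≤ V_t, so take I_D = 0.296 mA.
Then V_GS = 2.07 V and V_DS = V_DD − I_D(R_D+R_S) = 18 − 0.296×1.68 = 17.5 V.
Saturation requires V_DS ≥ V_GS − V_t = 0.574 V; 17.5 ≥ 0.574 ✓.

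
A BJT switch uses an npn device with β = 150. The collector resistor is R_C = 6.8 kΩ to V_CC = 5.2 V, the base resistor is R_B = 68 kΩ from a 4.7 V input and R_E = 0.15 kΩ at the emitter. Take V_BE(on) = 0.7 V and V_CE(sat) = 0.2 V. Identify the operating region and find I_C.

saturation; I_C ≈ 0.72 mA

Assume active: I_B = (4.7 − 0.7)/(68 + 151×0.15) = 0.0441 mA, I_C = β·I_B = 6.62 mA.
Then V_CE = 5.2 − 6.62×6.8 − 6.66×0.15 = -40.8 V < 0.2 V — the active assumption fails.
Re-solve with V_CE = 0.2 V. KCL at the emitter: V_E/R_E = (V_BB−0.7−V_E)/R_B + (V_CC−0.2−V_E)/R_C, giving V_E = 0.116 V.
I_C = (V_CC − 0.2 − V_E)/R_C = (5 − 0.116)/6.8 = 0.718 mA.
Check: I_B = (4 − 0.116)/68 = 0.0571 mA, and β·I_B = 8.57 mA > I_C, confirming saturation.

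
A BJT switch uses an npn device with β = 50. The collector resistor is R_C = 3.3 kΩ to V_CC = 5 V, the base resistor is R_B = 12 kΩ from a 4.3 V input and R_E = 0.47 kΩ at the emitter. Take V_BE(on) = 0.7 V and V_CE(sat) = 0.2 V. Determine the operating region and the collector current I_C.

saturation; I_C ≈ 1.2 mA

Assume active: I_B = (4.3 − 0.7)/(12 + 51×0.47) = 0.1 mA, I_C = β·I_B = 5 mA.
Then V_CE = 5 − 5×3.3 − 5.1×0.47 = -13.9 V < 0.2 V — the active assumption fails.
Re-solve with V_CE = 0.2 V. KCL at the emitter: V_E/R_E = (V_BB−0.7−V_E)/R_B + (V_CC−0.2−V_E)/R_C, giving V_E = 0.698 V.
I_C = (V_CC − 0.2 − V_E)/R_C = (4.8 − 0.698)/3.3 = 1.24 mA.
Check: I_B = (3.6 − 0.698)/12 = 0.242 mA, and β·I_B = 12.1 mA > I_C, confirming saturation.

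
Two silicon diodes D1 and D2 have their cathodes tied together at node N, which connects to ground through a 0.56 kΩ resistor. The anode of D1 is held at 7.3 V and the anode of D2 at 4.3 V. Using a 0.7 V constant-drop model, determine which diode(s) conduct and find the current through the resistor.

Only D1 conducts; I_R ≈ 12 mA

Assume both conduct. Then node N would need to be at both 7.3−0.7 = 6.6 V and 4.3−0.7 = 3.6 V, which is impossible.
Assume only D1 conducts: V_N = 7.3 − 0.7 = 6.6 V, so I_R = 6.6/0.56 = 11.8 mA.
Check D2: its anode-to-cathode voltage is 4.3 − 6.6 = -2.3 V < 0.7 V, so it is off. The assumption is consistent.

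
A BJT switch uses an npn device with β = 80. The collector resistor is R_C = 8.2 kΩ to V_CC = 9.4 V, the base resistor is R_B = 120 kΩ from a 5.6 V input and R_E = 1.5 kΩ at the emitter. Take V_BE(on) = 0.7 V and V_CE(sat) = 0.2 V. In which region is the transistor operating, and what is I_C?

saturation; I_C ≈ 0.94 mA

Assume active: I_B = (5.6 − 0.7)/(120 + 81×1.5) = 0.0203 mA, I_C = β·I_B = 1.62 mA.
Then V_CE = 9.4 − 1.62×8.2 − 1.64×1.5 = -6.38 V < 0.2 V — the active assumption fails.
Re-solve with V_CE = 0.2 V. KCL at the emitter: V_E/R_E = (V_BB−0.7−V_E)/R_B + (V_CC−0.2−V_E)/R_C, giving V_E = 1.46 V.
I_C = (V_CC − 0.2 − V_E)/R_C = (9.2 − 1.46)/8.2 = 0.944 mA.
Check: I_B = (4.9 − 1.46)/120 = 0.0287 mA, and β·I_B = 2.29 mA > I_C, confirming saturation.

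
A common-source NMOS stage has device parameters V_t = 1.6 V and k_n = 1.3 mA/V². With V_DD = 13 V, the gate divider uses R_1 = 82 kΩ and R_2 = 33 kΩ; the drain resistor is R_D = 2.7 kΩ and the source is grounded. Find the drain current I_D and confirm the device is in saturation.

I_D ≈ 3 mA

V_G = V_DD·R_2/(R_1+R_2) = 13×33/115 = 3.73 V. With the source grounded, V_GS = V_G = 3.73 V.
Assume saturation: I_D = (k_n/2)(V_GS − V_t)² = (1.3/2)×(3.73 − 1.6)² = 0.65×2.13² = 2.95 mA.
V_DS = V_DD − I_D·R_D = 13 − 2.95×2.7 = 5.03 V.
Saturation requires V_DS ≥ V_GS − V_t = 2.13 V; 5.03 ≥ 2.13 ✓.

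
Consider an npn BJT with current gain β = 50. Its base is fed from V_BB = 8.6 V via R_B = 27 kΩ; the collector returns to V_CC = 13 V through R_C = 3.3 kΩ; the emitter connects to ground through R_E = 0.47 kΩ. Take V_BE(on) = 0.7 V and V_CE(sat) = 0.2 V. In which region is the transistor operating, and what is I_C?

saturation; I_C ≈ 3.4 mA

Assume active: I_B = (8.6 − 0.7)/(27 + 51×0.47) = 0.155 mA, I_C = β·I_B = 7.75 mA.
Then V_CE = 13 − 7.75×3.3 − 7.9×0.47 = -16.3 V < 0.2 V — the active assumption fails.
Re-solve with V_CE = 0.2 V. KCL at the emitter: V_E/R_E = (V_BB−0.7−V_E)/R_B + (V_CC−0.2−V_E)/R_C, giving V_E = 1.69 V.
I_C = (V_CC − 0.2 − V_E)/R_C = (12.8 − 1.69)/3.3 = 3.37 mA.
Check: I_B = (7.9 − 1.69)/27 = 0.23 mA, and β·I_B = 11.5 mA > I_C, confirming saturation.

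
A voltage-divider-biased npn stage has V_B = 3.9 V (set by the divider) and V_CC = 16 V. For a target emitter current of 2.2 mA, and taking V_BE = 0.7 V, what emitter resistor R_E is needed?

R_E ≈ 1.5 kΩ

V_E = V_B − V_BE = 3.9 − 0.7 = 3.2 V.
R_E = V_E / I_E = 3.2 / 2.2 = 1.45 kΩ.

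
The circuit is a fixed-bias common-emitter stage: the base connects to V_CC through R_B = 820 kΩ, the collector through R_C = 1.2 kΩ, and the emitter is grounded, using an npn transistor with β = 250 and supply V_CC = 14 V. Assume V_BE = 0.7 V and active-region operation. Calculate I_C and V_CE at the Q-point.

I_C ≈ 4.1 mA, V_CE ≈ 9.1 V

Base loop: V_CC = I_B·R_B + V_BE, so I_B = (14 − 0.7)/820 kΩ = 0.0162 mA.
In the active region I_C = β·I_B = 250 × 0.0162 = 4.05 mA.
Collector loop: V_CE = V_CC − I_C·R_C = 14 − 4.05×1.2 = 9.13 V.
Since V_CE = 9.13 V > V_CE(sat) ≈ 0.2 V, the transistor is in the active region as assumed.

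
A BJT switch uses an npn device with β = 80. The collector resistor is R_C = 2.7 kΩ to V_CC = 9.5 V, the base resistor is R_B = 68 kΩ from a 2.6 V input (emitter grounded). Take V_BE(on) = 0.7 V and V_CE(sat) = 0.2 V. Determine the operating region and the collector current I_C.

Assume active. Base-emitter loop: I_B = (V_BB − V_BE)/R_B = (2.6 − 0.7)/68 = 0.0279 mA.
I_C = β·I_B = 80×0.0279 = 2.24 mA.
V_CE = V_CC − I_C·R_C = 9.5 − 2.24×2.7 = 3.46 V > V_CE(sat), so the active-region assumption holds.

active; I_C ≈ 2.2 mA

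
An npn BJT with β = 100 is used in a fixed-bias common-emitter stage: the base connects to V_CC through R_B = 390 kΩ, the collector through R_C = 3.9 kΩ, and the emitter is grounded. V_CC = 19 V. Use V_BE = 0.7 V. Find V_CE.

V_CE ≈ 0.7 V

Base loop: V_CC = I_B·R_B + V_BE, so I_B = (19 − 0.7)/390 kΩ = 0.0469 mA.
In the active region I_C = β·I_B = 100 × 0.0469 = 4.69 mA.
Collector loop: V_CE = V_CC − I_C·R_C = 19 − 4.69×3.9 = 0.7 V.
Since V_CE = 0.7 V > V_CE(sat) ≈ 0.2 V, the transistor is in the active region as assumed.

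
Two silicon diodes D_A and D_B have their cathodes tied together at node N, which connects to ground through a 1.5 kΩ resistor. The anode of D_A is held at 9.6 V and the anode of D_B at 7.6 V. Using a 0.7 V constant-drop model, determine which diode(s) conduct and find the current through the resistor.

Only D_A conducts; I_R ≈ 5.9 mA

Assume both conduct. Then node N would need to be at both 9.6−0.7 = 8.9 V and 7.6−0.7 = 6.9 V, which is impossible.
Assume only D_A conducts: V_N = 9.6 − 0.7 = 8.9 V, so I_R = 8.9/1.5 = 5.93 mA.
Check D_B: its anode-to-cathode voltage is 7.6 − 8.9 = -1.3 V < 0.7 V, so it is off. The assumption is consistent.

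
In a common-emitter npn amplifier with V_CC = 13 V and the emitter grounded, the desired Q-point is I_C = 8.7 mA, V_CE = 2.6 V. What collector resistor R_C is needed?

Collector loop: V_CC = I_C·R_C + V_CE.
R_C = (V_CC − V_CE)/I_C = (13 − 2.6)/8.7 = 1.2 kΩ.

R_C ≈ 1.2 kΩ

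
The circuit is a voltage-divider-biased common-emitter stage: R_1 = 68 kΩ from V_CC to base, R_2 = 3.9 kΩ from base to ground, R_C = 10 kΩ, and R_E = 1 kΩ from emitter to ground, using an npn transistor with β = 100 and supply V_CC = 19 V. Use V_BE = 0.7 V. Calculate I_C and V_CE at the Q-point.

I_C ≈ 0.32 mA, V_CE ≈ 16 V

Thevenize the base divider: V_Th = V_CC·R_2/(R_1+R_2) = 19×3.9/71.9 = 1.03 V, R_Th = R_1‖R_2 = 3.69 kΩ.
Base-emitter loop: V_Th = I_B·R_Th + V_BE + (β+1)I_B·R_E, so I_B = (1.03 − 0.7) / (3.69 + 101×1) = 0.00316 mA.
I_C = β·I_B = 100×0.00316 = 0.316 mA, and I_E = (β+1)I_B = 0.319 mA.
V_CE = V_CC − I_C·R_C − I_E·R_E = 19 − 0.316×10 − 0.319×1 = 15.5 V.
V_CE = 15.5 V > 0.2 V confirms active-region operation.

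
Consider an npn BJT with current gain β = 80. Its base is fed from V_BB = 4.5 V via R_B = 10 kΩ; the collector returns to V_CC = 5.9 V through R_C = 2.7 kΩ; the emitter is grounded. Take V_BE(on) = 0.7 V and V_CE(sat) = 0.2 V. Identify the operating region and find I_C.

saturation; I_C ≈ 2.1 mA

Assume active: I_B = (4.5 − 0.7)/10 = 0.38 mA, giving I_C = β·I_B = 30.4 mA.
But then V_CE = 5.9 − 30.4×2.7 = -76.2 V < V_CE(sat) = 0.2 V — impossible in the active region.
So the transistor is saturated. With V_CE = 0.2 V, I_C = (V_CC − 0.2)/R_C = 5.7/2.7 = 2.11 mA.
Check: β·I_B = 30.4 mA > I_C = 2.11 mA, confirming saturation.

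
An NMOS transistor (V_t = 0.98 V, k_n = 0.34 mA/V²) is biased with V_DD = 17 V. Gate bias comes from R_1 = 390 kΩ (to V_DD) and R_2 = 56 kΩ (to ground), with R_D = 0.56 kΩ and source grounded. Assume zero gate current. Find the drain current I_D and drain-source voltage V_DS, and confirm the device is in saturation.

V_G = V_DD·R_2/(R_1+R_2) = 17×56/446 = 2.13 V. With the source grounded, V_GS = V_G = 2.13 V.
Assume saturation: I_D = (k_n/2)(V_GS − V_t)² = (0.34/2)×(2.13 − 0.98)² = 0.17×1.15² = 0.227 mA.
V_DS = V_DD − I_D·R_D = 17 − 0.227×0.56 = 16.9 V.
Saturation requires V_DS ≥ V_GS − V_t = 1.15 V; 16.9 ≥ 1.15 ✓.

I_D ≈ 0.23 mA, V_DS ≈ 17 V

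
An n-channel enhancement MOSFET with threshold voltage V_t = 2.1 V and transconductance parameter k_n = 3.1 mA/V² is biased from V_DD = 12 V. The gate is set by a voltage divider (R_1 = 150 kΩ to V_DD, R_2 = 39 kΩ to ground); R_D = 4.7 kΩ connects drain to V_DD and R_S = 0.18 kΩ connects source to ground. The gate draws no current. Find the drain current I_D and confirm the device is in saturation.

I_D ≈ 0.18 mA

V_G = V_DD·R_2/(R_1+R_2) = 12×39/189 = 2.48 V.
Assume saturation: I_D = (k_n/2)(V_GS − V_t)² with V_GS = V_G − I_D·R_S = 2.48 − 0.18·I_D.
Substituting gives 0.0502·I_D² − 1.21·I_D + 0.219 = 0, with roots I_D = 0.183 or 23.9 mA.
The root I_D = 23.9 mA gives V_GS = -1.83 V ≤ V_t, so take I_D = 0.183 mA.
Then V_GS = 2.44 V and V_DS = V_DD − I_D(R_D+R_S) = 12 − 0.183×4.88 = 11.1 V.
Saturation requires V_DS ≥ V_GS − V_t = 0.343 V; 11.1 ≥ 0.343 ✓.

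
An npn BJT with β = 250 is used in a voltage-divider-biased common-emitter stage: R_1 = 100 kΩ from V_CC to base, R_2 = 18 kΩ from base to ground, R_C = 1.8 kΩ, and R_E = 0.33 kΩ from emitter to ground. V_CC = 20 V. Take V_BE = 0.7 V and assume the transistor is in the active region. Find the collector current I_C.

Thevenize the base divider: V_Th = V_CC·R_2/(R_1+R_2) = 20×18/118 = 3.05 V, R_Th = R_1‖R_2 = 15.3 kΩ.
Base-emitter loop: V_Th = I_B·R_Th + V_BE + (β+1)I_B·R_E, so I_B = (3.05 − 0.7) / (15.3 + 251×0.33) = 0.024 mA.
I_C = β·I_B = 250×0.024 = 5.99 mA, and I_E = (β+1)I_B = 6.02 mA.
V_CE = V_CC − I_C·R_C − I_E·R_E = 20 − 5.99×1.8 − 6.02×0.33 = 7.23 V.
V_CE = 7.23 V > 0.2 V confirms active-region operation.

I_C ≈ 6 mA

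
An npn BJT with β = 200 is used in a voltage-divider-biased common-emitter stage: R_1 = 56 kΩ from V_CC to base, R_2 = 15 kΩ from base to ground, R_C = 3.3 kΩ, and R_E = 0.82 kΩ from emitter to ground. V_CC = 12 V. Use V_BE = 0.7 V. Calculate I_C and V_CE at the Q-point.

I_C ≈ 2.1 mA, V_CE ≈ 3.4 V

Thevenize the base divider: V_Th = V_CC·R_2/(R_1+R_2) = 12×15/71 = 2.54 V, R_Th = R_1‖R_2 = 11.8 kΩ.
Base-emitter loop: V_Th = I_B·R_Th + V_BE + (β+1)I_B·R_E, so I_B = (2.54 − 0.7) / (11.8 + 201×0.82) = 0.0104 mA.
I_C = β·I_B = 200×0.0104 = 2.08 mA, and I_E = (β+1)I_B = 2.09 mA.
V_CE = V_CC − I_C·R_C − I_E·R_E = 12 − 2.08×3.3 − 2.09×0.82 = 3.43 V.
V_CE = 3.43 V > 0.2 V confirms active-region operation.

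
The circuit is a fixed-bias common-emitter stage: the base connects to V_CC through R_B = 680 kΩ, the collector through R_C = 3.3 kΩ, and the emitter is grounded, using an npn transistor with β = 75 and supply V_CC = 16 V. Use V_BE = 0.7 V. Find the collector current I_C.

I_C ≈ 1.7 mA

Base loop: V_CC = I_B·R_B + V_BE, so I_B = (16 − 0.7)/680 kΩ = 0.0225 mA.
In the active region I_C = β·I_B = 75 × 0.0225 = 1.69 mA.
Collector loop: V_CE = V_CC − I_C·R_C = 16 − 1.69×3.3 = 10.4 V.
Since V_CE = 10.4 V > V_CE(sat) ≈ 0.2 V, the transistor is in the active region as assumed.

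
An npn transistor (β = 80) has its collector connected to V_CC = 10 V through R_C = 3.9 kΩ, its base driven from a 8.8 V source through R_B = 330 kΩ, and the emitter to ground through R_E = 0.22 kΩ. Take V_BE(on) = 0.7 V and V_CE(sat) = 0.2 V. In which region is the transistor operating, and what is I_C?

active; I_C ≈ 1.9 mA

Assume active. Base-emitter loop: I_B = (V_BB − V_BE)/(R_B + (β+1)R_E) = (8.8 − 0.7)/(330 + 81×0.22) = 0.0233 mA.
I_C = β·I_B = 80×0.0233 = 1.86 mA.
V_CE = V_CC − I_C·R_C − I_E·R_E = 10 − 1.86×3.9 − 1.89×0.22 = 2.32 V > V_CE(sat), so the active-region assumption holds.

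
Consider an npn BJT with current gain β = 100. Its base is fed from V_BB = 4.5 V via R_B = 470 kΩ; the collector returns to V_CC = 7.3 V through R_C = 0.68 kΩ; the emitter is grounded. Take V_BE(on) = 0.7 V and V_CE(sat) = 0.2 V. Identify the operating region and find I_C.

Assume active. Base-emitter loop: I_B = (V_BB − V_BE)/R_B = (4.5 − 0.7)/470 = 0.00809 mA.
I_C = β·I_B = 100×0.00809 = 0.809 mA.
V_CE = V_CC − I_C·R_C = 7.3 − 0.809×0.68 = 6.75 V > V_CE(sat), so the active-region assumption holds.

active; I_C ≈ 0.81 mA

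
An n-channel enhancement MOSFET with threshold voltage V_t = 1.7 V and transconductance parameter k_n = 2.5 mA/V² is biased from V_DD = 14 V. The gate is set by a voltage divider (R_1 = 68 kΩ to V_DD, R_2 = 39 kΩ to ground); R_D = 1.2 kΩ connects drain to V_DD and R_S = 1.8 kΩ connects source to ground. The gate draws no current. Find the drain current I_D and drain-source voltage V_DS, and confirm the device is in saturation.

I_D ≈ 1.3 mA, V_DS ≈ 10 V

V_G = V_DD·R_2/(R_1+R_2) = 14×39/107 = 5.1 V.
Assume saturation: I_D = (k_n/2)(V_GS − V_t)² with V_GS = V_G − I_D·R_S = 5.1 − 1.8·I_D.
Substituting gives 4.05·I_D² − 16.3·I_D + 14.5 = 0, with roots I_D = 1.32 or 2.71 mA.
The root I_D = 2.71 mA gives V_GS = 0.228 V ≤ V_t, so take I_D = 1.32 mA.
Then V_GS = 2.73 V and V_DS = V_DD − I_D(R_D+R_S) = 14 − 1.32×3 = 10 V.
Saturation requires V_DS ≥ V_GS − V_t = 1.03 V; 10 ≥ 1.03 ✓.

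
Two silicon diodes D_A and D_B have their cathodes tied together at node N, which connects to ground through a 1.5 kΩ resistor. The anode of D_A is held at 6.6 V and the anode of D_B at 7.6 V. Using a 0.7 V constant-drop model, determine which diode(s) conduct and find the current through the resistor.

Assume both conduct. Then node N would need to be at both 6.6−0.7 = 5.9 V and 7.6−0.7 = 6.9 V, which is impossible.
Assume only D_B conducts: V_N = 7.6 − 0.7 = 6.9 V, so I_R = 6.9/1.5 = 4.6 mA.
Check D_A: its anode-to-cathode voltage is 6.6 − 6.9 = -0.3 V < 0.7 V, so it is off. The assumption is consistent.

Only D_B conducts; I_R ≈ 4.6 mA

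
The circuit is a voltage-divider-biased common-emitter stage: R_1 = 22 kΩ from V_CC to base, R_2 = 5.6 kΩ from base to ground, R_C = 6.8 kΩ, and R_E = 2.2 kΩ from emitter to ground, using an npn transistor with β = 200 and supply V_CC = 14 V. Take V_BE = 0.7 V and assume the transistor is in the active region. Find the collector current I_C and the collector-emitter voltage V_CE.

Thevenize the base divider: V_Th = V_CC·R_2/(R_1+R_2) = 14×5.6/27.6 = 2.84 V, R_Th = R_1‖R_2 = 4.46 kΩ.
Base-emitter loop: V_Th = I_B·R_Th + V_BE + (β+1)I_B·R_E, so I_B = (2.84 − 0.7) / (4.46 + 201×2.2) = 0.00479 mA.
I_C = β·I_B = 200×0.00479 = 0.958 mA, and I_E = (β+1)I_B = 0.963 mA.
V_CE = V_CC − I_C·R_C − I_E·R_E = 14 − 0.958×6.8 − 0.963×2.2 = 5.36 V.
V_CE = 5.36 V > 0.2 V confirms active-region operation.

I_C ≈ 0.96 mA, V_CE ≈ 5.4 V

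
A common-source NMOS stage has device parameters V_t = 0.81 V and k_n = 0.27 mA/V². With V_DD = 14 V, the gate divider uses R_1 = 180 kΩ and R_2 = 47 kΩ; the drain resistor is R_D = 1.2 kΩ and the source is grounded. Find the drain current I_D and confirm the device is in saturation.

I_D ≈ 0.59 mA

V_G = V_DD·R_2/(R_1+R_2) = 14×47/227 = 2.9 V. With the source grounded, V_GS = V_G = 2.9 V.
Assume saturation: I_D = (k_n/2)(V_GS − V_t)² = (0.27/2)×(2.9 − 0.81)² = 0.135×2.09² = 0.589 mA.
V_DS = V_DD − I_D·R_D = 14 − 0.589×1.2 = 13.3 V.
Saturation requires V_DS ≥ V_GS − V_t = 2.09 V; 13.3 ≥ 2.09 ✓.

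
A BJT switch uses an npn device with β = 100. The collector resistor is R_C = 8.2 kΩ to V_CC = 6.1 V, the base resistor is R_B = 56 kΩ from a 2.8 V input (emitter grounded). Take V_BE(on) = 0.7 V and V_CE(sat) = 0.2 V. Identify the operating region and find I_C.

saturation; I_C ≈ 0.72 mA

Assume active: I_B = (2.8 − 0.7)/56 = 0.0375 mA, giving I_C = β·I_B = 3.75 mA.
But then V_CE = 6.1 − 3.75×8.2 = -24.6 V < V_CE(sat) = 0.2 V — impossible in the active region.
So the transistor is saturated. With V_CE = 0.2 V, I_C = (V_CC − 0.2)/R_C = 5.9/8.2 = 0.72 mA.
Check: β·I_B = 3.75 mA > I_C = 0.72 mA, confirming saturation.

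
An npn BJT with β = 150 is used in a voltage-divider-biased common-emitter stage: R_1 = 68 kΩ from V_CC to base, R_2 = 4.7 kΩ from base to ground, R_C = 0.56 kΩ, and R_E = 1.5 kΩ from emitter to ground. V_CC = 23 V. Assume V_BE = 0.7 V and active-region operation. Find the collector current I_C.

Thevenize the base divider: V_Th = V_CC·R_2/(R_1+R_2) = 23×4.7/72.7 = 1.49 V, R_Th = R_1‖R_2 = 4.4 kΩ.
Base-emitter loop: V_Th = I_B·R_Th + V_BE + (β+1)I_B·R_E, so I_B = (1.49 − 0.7) / (4.4 + 151×1.5) = 0.00341 mA.
I_C = β·I_B = 150×0.00341 = 0.511 mA, and I_E = (β+1)I_B = 0.515 mA.
V_CE = V_CC − I_C·R_C − I_E·R_E = 23 − 0.511×0.56 − 0.515×1.5 = 21.9 V.
V_CE = 21.9 V > 0.2 V confirms active-region operation.

I_C ≈ 0.51 mA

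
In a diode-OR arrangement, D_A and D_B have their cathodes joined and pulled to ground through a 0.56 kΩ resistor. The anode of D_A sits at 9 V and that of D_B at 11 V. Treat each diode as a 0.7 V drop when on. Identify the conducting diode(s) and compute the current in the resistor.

Assume both conduct. Then node N would need to be at both 9−0.7 = 8.3 V and 11−0.7 = 10.3 V, which is impossible.
Assume only D_B conducts: V_N = 11 − 0.7 = 10.3 V, so I_R = 10.3/0.56 = 18.4 mA.
Check D_A: its anode-to-cathode voltage is 9 − 10.3 = -1.3 V < 0.7 V, so it is off. The assumption is consistent.

Only D_B conducts; I_R ≈ 18 mA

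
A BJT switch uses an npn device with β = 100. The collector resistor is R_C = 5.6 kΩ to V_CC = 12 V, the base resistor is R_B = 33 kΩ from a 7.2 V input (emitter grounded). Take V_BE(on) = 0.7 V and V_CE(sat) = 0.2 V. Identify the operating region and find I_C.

saturation; I_C ≈ 2.1 mA

Assume active: I_B = (7.2 − 0.7)/33 = 0.197 mA, giving I_C = β·I_B = 19.7 mA.
But then V_CE = 12 − 19.7×5.6 = -98.3 V < V_CE(sat) = 0.2 V — impossible in the active region.
So the transistor is saturated. With V_CE = 0.2 V, I_C = (V_CC − 0.2)/R_C = 11.8/5.6 = 2.11 mA.
Check: β·I_B = 19.7 mA > I_C = 2.11 mA, confirming saturation.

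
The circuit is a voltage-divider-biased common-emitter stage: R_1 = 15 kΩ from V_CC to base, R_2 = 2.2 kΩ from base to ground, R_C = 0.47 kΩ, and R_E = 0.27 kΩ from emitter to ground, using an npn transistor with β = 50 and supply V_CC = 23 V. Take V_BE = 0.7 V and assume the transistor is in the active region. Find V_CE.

Thevenize the base divider: V_Th = V_CC·R_2/(R_1+R_2) = 23×2.2/17.2 = 2.94 V, R_Th = R_1‖R_2 = 1.92 kΩ.
Base-emitter loop: V_Th = I_B·R_Th + V_BE + (β+1)I_B·R_E, so I_B = (2.94 − 0.7) / (1.92 + 51×0.27) = 0.143 mA.
I_C = β·I_B = 50×0.143 = 7.14 mA, and I_E = (β+1)I_B = 7.29 mA.
V_CE = V_CC − I_C·R_C − I_E·R_E = 23 − 7.14×0.47 − 7.29×0.27 = 17.7 V.
V_CE = 17.7 V > 0.2 V confirms active-region operation.

V_CE ≈ 18 V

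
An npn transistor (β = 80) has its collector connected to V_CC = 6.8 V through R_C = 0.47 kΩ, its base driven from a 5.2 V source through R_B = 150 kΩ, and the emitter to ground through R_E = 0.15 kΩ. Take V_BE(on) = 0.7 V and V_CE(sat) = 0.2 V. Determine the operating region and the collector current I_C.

Assume active. Base-emitter loop: I_B = (V_BB − V_BE)/(R_B + (β+1)R_E) = (5.2 − 0.7)/(150 + 81×0.15) = 0.0278 mA.
I_C = β·I_B = 80×0.0278 = 2.22 mA.
V_CE = V_CC − I_C·R_C − I_E·R_E = 6.8 − 2.22×0.47 − 2.25×0.15 = 5.42 V > V_CE(sat), so the active-region assumption holds.

active; I_C ≈ 2.2 mA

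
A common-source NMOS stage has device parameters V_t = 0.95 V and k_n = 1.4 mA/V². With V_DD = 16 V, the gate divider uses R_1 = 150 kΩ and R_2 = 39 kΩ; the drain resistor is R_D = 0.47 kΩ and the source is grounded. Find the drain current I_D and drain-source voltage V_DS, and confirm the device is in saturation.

V_G = V_DD·R_2/(R_1+R_2) = 16×39/189 = 3.3 V. With the source grounded, V_GS = V_G = 3.3 V.
Assume saturation: I_D = (k_n/2)(V_GS − V_t)² = (1.4/2)×(3.3 − 0.95)² = 0.7×2.35² = 3.87 mA.
V_DS = V_DD − I_D·R_D = 16 − 3.87×0.47 = 14.2 V.
Saturation requires V_DS ≥ V_GS − V_t = 2.35 V; 14.2 ≥ 2.35 ✓.

I_D ≈ 3.9 mA, V_DS ≈ 14 V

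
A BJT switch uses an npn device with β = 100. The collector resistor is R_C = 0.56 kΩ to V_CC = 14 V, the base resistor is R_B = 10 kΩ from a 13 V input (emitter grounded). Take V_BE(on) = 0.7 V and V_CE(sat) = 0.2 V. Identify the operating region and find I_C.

saturation; I_C ≈ 25 mA

Assume active: I_B = (13 − 0.7)/10 = 1.23 mA, giving I_C = β·I_B = 123 mA.
But then V_CE = 14 − 123×0.56 = -54.9 V < V_CE(sat) = 0.2 V — impossible in the active region.
So the transistor is saturated. With V_CE = 0.2 V, I_C = (V_CC − 0.2)/R_C = 13.8/0.56 = 24.6 mA.
Check: β·I_B = 123 mA > I_C = 24.6 mA, confirming saturation.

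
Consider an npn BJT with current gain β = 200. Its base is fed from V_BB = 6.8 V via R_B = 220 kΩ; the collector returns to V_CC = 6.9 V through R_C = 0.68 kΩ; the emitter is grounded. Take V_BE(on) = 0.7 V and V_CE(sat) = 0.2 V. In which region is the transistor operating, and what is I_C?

Assume active. Base-emitter loop: I_B = (V_BB − V_BE)/R_B = (6.8 − 0.7)/220 = 0.0277 mA.
I_C = β·I_B = 200×0.0277 = 5.55 mA.
V_CE = V_CC − I_C·R_C = 6.9 − 5.55×0.68 = 3.13 V > V_CE(sat), so the active-region assumption holds.

active; I_C ≈ 5.5 mA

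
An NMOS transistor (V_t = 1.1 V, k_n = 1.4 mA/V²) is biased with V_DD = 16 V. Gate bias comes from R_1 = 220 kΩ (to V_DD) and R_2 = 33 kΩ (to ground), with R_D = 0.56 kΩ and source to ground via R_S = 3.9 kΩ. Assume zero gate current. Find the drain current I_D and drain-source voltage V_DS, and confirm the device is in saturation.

V_G = V_DD·R_2/(R_1+R_2) = 16×33/253 = 2.09 V.
Assume saturation: I_D = (k_n/2)(V_GS − V_t)² with V_GS = V_G − I_D·R_S = 2.09 − 3.9·I_D.
Substituting gives 10.6·I_D² − 6.39·I_D + 0.682 = 0, with roots I_D = 0.139 or 0.461 mA.
The root I_D = 0.461 mA gives V_GS = 0.288 V ≤ V_t, so take I_D = 0.139 mA.
Then V_GS = 1.55 V and V_DS = V_DD − I_D(R_D+R_S) = 16 − 0.139×4.46 = 15.4 V.
Saturation requires V_DS ≥ V_GS − V_t = 0.445 V; 15.4 ≥ 0.445 ✓.

I_D ≈ 0.14 mA, V_DS ≈ 15 V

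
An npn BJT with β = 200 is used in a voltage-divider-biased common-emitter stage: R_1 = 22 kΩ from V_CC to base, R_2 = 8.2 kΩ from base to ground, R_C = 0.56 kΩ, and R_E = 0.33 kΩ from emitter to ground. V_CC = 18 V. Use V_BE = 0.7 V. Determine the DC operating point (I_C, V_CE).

I_C ≈ 12 mA, V_CE ≈ 7.7 V

Thevenize the base divider: V_Th = V_CC·R_2/(R_1+R_2) = 18×8.2/30.2 = 4.89 V, R_Th = R_1‖R_2 = 5.97 kΩ.
Base-emitter loop: V_Th = I_B·R_Th + V_BE + (β+1)I_B·R_E, so I_B = (4.89 − 0.7) / (5.97 + 201×0.33) = 0.0579 mA.
I_C = β·I_B = 200×0.0579 = 11.6 mA, and I_E = (β+1)I_B = 11.6 mA.
V_CE = V_CC − I_C·R_C − I_E·R_E = 18 − 11.6×0.56 − 11.6×0.33 = 7.67 V.
V_CE = 7.67 V > 0.2 V confirms active-region operation.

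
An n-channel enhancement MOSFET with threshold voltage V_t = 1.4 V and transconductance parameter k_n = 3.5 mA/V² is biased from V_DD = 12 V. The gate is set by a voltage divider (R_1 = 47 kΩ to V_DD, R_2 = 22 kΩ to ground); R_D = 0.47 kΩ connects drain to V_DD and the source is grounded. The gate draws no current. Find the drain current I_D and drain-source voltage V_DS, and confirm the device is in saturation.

V_G = V_DD·R_2/(R_1+R_2) = 12×22/69 = 3.83 V. With the source grounded, V_GS = V_G = 3.83 V.
Assume saturation: I_D = (k_n/2)(V_GS − V_t)² = (3.5/2)×(3.83 − 1.4)² = 1.75×2.43² = 10.3 mA.
V_DS = V_DD − I_D·R_D = 12 − 10.3×0.47 = 7.16 V.
Saturation requires V_DS ≥ V_GS − V_t = 2.43 V; 7.16 ≥ 2.43 ✓.

I_D ≈ 10 mA, V_DS ≈ 7.2 V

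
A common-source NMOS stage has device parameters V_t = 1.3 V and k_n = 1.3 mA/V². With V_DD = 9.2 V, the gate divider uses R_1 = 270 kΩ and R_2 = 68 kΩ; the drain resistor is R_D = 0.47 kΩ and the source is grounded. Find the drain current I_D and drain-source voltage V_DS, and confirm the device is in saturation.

V_G = V_DD·R_2/(R_1+R_2) = 9.2×68/338 = 1.85 V. With the source grounded, V_GS = V_G = 1.85 V.
Assume saturation: I_D = (k_n/2)(V_GS − V_t)² = (1.3/2)×(1.85 − 1.3)² = 0.65×0.551² = 0.197 mA.
V_DS = V_DD − I_D·R_D = 9.2 − 0.197×0.47 = 9.11 V.
Saturation requires V_DS ≥ V_GS − V_t = 0.551 V; 9.11 ≥ 0.551 ✓.

I_D ≈ 0.2 mA, V_DS ≈ 9.1 V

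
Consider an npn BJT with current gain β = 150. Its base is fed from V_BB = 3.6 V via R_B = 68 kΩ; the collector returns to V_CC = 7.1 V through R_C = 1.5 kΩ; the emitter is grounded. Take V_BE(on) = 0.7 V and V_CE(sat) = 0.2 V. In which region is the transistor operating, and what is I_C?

Assume active: I_B = (3.6 − 0.7)/68 = 0.0426 mA, giving I_C = β·I_B = 6.4 mA.
But then V_CE = 7.1 − 6.4×1.5 = -2.5 V < V_CE(sat) = 0.2 V — impossible in the active region.
So the transistor is saturated. With V_CE = 0.2 V, I_C = (V_CC − 0.2)/R_C = 6.9/1.5 = 4.6 mA.
Check: β·I_B = 6.4 mA > I_C = 4.6 mA, confirming saturation.

saturation; I_C ≈ 4.6 mA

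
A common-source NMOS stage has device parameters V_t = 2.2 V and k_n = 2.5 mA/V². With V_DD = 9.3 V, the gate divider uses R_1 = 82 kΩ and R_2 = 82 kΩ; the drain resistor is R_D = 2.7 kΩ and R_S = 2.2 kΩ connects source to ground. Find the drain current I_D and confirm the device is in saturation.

I_D ≈ 0.76 mA

V_G = V_DD·R_2/(R_1+R_2) = 9.3×82/164 = 4.65 V.
Assume saturation: I_D = (k_n/2)(V_GS − V_t)² with V_GS = V_G − I_D·R_S = 4.65 − 2.2·I_D.
Substituting gives 6.05·I_D² − 14.5·I_D + 7.5 = 0, with roots I_D = 0.759 or 1.63 mA.
The root I_D = 1.63 mA gives V_GS = 1.06 V ≤ V_t, so take I_D = 0.759 mA.
Then V_GS = 2.98 V and V_DS = V_DD − I_D(R_D+R_S) = 9.3 − 0.759×4.9 = 5.58 V.
Saturation requires V_DS ≥ V_GS − V_t = 0.779 V; 5.58 ≥ 0.779 ✓.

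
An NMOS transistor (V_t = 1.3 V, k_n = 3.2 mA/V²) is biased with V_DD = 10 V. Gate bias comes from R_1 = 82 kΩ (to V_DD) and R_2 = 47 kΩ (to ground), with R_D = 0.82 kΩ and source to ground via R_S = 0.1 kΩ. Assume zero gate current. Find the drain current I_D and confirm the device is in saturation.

V_G = V_DD·R_2/(R_1+R_2) = 10×47/129 = 3.64 V.
Assume saturation: I_D = (k_n/2)(V_GS − V_t)² with V_GS = V_G − I_D·R_S = 3.64 − 0.1·I_D.
Substituting gives 0.016·I_D² − 1.75·I_D + 8.79 = 0, with roots I_D = 5.28 or 104 mA.
The root I_D = 104 mA gives V_GS = -6.77 V ≤ V_t, so take I_D = 5.28 mA.
Then V_GS = 3.12 V and V_DS = V_DD − I_D(R_D+R_S) = 10 − 5.28×0.92 = 5.15 V.
Saturation requires V_DS ≥ V_GS − V_t = 1.82 V; 5.15 ≥ 1.82 ✓.

I_D ≈ 5.3 mA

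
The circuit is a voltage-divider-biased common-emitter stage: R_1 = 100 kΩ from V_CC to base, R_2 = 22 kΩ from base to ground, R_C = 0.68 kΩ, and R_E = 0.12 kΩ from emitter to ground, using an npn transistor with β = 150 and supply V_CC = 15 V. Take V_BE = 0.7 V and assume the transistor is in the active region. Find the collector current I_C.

I_C ≈ 8.3 mA

Thevenize the base divider: V_Th = V_CC·R_2/(R_1+R_2) = 15×22/122 = 2.7 V, R_Th = R_1‖R_2 = 18 kΩ.
Base-emitter loop: V_Th = I_B·R_Th + V_BE + (β+1)I_B·R_E, so I_B = (2.7 − 0.7) / (18 + 151×0.12) = 0.0555 mA.
I_C = β·I_B = 150×0.0555 = 8.32 mA, and I_E = (β+1)I_B = 8.37 mA.
V_CE = V_CC − I_C·R_C − I_E·R_E = 15 − 8.32×0.68 − 8.37×0.12 = 8.34 V.
V_CE = 8.34 V > 0.2 V confirms active-region operation.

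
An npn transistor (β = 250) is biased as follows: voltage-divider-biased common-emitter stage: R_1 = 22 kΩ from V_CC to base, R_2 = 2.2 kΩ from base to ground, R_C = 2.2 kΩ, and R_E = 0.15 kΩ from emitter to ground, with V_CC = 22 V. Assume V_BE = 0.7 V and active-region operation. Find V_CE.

Thevenize the base divider: V_Th = V_CC·R_2/(R_1+R_2) = 22×2.2/24.2 = 2 V, R_Th = R_1‖R_2 = 2 kΩ.
Base-emitter loop: V_Th = I_B·R_Th + V_BE + (β+1)I_B·R_E, so I_B = (2 − 0.7) / (2 + 251×0.15) = 0.0328 mA.
I_C = β·I_B = 250×0.0328 = 8.2 mA, and I_E = (β+1)I_B = 8.23 mA.
V_CE = V_CC − I_C·R_C − I_E·R_E = 22 − 8.2×2.2 − 8.23×0.15 = 2.73 V.
V_CE = 2.73 V > 0.2 V confirms active-region operation.

V_CE ≈ 2.7 V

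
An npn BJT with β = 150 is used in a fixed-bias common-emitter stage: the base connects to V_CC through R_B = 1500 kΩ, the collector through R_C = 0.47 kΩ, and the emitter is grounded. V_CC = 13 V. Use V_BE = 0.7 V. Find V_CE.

Base loop: V_CC = I_B·R_B + V_BE, so I_B = (13 − 0.7)/1500 kΩ = 0.0082 mA.
In the active region I_C = β·I_B = 150 × 0.0082 = 1.23 mA.
Collector loop: V_CE = V_CC − I_C·R_C = 13 − 1.23×0.47 = 12.4 V.
Since V_CE = 12.4 V > V_CE(sat) ≈ 0.2 V, the transistor is in the active region as assumed.

V_CE ≈ 12 V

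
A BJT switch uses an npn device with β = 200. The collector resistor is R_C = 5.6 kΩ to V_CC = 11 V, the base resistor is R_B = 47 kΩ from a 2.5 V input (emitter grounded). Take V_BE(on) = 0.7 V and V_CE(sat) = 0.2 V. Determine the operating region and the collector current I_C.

Assume active: I_B = (2.5 − 0.7)/47 = 0.0383 mA, giving I_C = β·I_B = 7.66 mA.
But then V_CE = 11 − 7.66×5.6 = -31.9 V < V_CE(sat) = 0.2 V — impossible in the active region.
So the transistor is saturated. With V_CE = 0.2 V, I_C = (V_CC − 0.2)/R_C = 10.8/5.6 = 1.93 mA.
Check: β·I_B = 7.66 mA > I_C = 1.93 mA, confirming saturation.

saturation; I_C ≈ 1.9 mA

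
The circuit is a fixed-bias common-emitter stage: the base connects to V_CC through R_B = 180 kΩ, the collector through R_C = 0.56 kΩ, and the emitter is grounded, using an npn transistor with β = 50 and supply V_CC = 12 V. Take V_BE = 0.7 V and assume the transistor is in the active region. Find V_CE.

Base loop: V_CC = I_B·R_B + V_BE, so I_B = (12 − 0.7)/180 kΩ = 0.0628 mA.
In the active region I_C = β·I_B = 50 × 0.0628 = 3.14 mA.
Collector loop: V_CE = V_CC − I_C·R_C = 12 − 3.14×0.56 = 10.2 V.
Since V_CE = 10.2 V > V_CE(sat) ≈ 0.2 V, the transistor is in the active region as assumed.

V_CE ≈ 10 V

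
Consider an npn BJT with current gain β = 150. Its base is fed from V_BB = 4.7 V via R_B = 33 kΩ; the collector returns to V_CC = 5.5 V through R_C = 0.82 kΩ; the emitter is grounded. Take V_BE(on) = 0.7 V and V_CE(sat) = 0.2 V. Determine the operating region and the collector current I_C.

Assume active: I_B = (4.7 − 0.7)/33 = 0.121 mA, giving I_C = β·I_B = 18.2 mA.
But then V_CE = 5.5 − 18.2×0.82 = -9.41 V < V_CE(sat) = 0.2 V — impossible in the active region.
So the transistor is saturated. With V_CE = 0.2 V, I_C = (V_CC − 0.2)/R_C = 5.3/0.82 = 6.46 mA.
Check: β·I_B = 18.2 mA > I_C = 6.46 mA, confirming saturation.

saturation; I_C ≈ 6.5 mA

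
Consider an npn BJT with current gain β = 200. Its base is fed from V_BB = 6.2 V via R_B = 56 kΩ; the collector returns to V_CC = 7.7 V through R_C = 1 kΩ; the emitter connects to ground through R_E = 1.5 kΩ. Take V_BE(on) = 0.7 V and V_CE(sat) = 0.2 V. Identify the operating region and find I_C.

saturation; I_C ≈ 3 mA

Assume active: I_B = (6.2 − 0.7)/(56 + 201×1.5) = 0.0154 mA, I_C = β·I_B = 3.08 mA.
Then V_CE = 7.7 − 3.08×1 − 3.09×1.5 = -0.0154 V < 0.2 V — the active assumption fails.
Re-solve with V_CE = 0.2 V. KCL at the emitter: V_E/R_E = (V_BB−0.7−V_E)/R_B + (V_CC−0.2−V_E)/R_C, giving V_E = 4.51 V.
I_C = (V_CC − 0.2 − V_E)/R_C = (7.5 − 4.51)/1 = 2.99 mA.
Check: I_B = (5.5 − 4.51)/56 = 0.0177 mA, and β·I_B = 3.53 mA > I_C, confirming saturation.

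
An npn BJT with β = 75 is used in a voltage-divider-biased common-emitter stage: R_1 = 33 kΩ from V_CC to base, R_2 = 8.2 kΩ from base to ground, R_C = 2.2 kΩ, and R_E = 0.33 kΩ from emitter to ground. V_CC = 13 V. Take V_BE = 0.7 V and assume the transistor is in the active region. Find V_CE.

Thevenize the base divider: V_Th = V_CC·R_2/(R_1+R_2) = 13×8.2/41.2 = 2.59 V, R_Th = R_1‖R_2 = 6.57 kΩ.
Base-emitter loop: V_Th = I_B·R_Th + V_BE + (β+1)I_B·R_E, so I_B = (2.59 − 0.7) / (6.57 + 76×0.33) = 0.0596 mA.
I_C = β·I_B = 75×0.0596 = 4.47 mA, and I_E = (β+1)I_B = 4.53 mA.
V_CE = V_CC − I_C·R_C − I_E·R_E = 13 − 4.47×2.2 − 4.53×0.33 = 1.66 V.
V_CE = 1.66 V > 0.2 V confirms active-region operation.

V_CE ≈ 1.7 V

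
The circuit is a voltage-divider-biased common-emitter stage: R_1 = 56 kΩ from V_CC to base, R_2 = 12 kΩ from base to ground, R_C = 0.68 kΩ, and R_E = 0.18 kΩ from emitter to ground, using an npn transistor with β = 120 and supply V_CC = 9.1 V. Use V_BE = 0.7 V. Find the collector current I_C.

I_C ≈ 3.4 mA

Thevenize the base divider: V_Th = V_CC·R_2/(R_1+R_2) = 9.1×12/68 = 1.61 V, R_Th = R_1‖R_2 = 9.88 kΩ.
Base-emitter loop: V_Th = I_B·R_Th + V_BE + (β+1)I_B·R_E, so I_B = (1.61 − 0.7) / (9.88 + 121×0.18) = 0.0286 mA.
I_C = β·I_B = 120×0.0286 = 3.43 mA, and I_E = (β+1)I_B = 3.46 mA.
V_CE = V_CC − I_C·R_C − I_E·R_E = 9.1 − 3.43×0.68 − 3.46×0.18 = 6.14 V.
V_CE = 6.14 V > 0.2 V confirms active-region operation.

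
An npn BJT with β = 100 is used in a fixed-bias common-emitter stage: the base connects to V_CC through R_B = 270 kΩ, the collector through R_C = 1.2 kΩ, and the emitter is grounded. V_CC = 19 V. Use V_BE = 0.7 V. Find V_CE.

V_CE ≈ 11 V

Base loop: V_CC = I_B·R_B + V_BE, so I_B = (19 − 0.7)/270 kΩ = 0.0678 mA.
In the active region I_C = β·I_B = 100 × 0.0678 = 6.78 mA.
Collector loop: V_CE = V_CC − I_C·R_C = 19 − 6.78×1.2 = 10.9 V.
Since V_CE = 10.9 V > V_CE(sat) ≈ 0.2 V, the transistor is in the active region as assumed.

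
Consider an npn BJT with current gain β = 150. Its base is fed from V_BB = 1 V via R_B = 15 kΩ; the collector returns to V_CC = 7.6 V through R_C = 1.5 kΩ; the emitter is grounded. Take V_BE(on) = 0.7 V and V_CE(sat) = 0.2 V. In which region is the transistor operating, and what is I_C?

active; I_C ≈ 3 mA

Assume active. Base-emitter loop: I_B = (V_BB − V_BE)/R_B = (1 − 0.7)/15 = 0.02 mA.
I_C = β·I_B = 150×0.02 = 3 mA.
V_CE = V_CC − I_C·R_C = 7.6 − 3×1.5 = 3.1 V > V_CE(sat), so the active-region assumption holds.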